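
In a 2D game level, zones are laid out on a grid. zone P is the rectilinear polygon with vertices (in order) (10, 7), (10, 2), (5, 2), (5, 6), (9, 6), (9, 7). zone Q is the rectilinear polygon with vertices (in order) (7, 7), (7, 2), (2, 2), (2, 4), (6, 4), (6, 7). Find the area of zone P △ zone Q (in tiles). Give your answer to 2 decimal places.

22.00

|zone P| = 21, |zone Q| = 13, |zone P∩zone Q| = 6.
|zone P △ zone Q| = |zone P| + |zone Q| − 2·|zone P∩zone Q| = 21 + 13 − 12 = 22.00.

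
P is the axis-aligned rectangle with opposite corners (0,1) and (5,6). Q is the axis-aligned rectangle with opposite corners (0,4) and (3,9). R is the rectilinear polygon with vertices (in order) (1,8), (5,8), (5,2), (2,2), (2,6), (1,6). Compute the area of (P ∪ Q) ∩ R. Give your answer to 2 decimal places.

The region (P ∪ Q) ∩ R is the polygon with vertices (5,2), (2,2), (2,6), (1,6), (1,8), (3,8), (3,6), (5,6).
By the shoelace formula its area is 16.00.

16.00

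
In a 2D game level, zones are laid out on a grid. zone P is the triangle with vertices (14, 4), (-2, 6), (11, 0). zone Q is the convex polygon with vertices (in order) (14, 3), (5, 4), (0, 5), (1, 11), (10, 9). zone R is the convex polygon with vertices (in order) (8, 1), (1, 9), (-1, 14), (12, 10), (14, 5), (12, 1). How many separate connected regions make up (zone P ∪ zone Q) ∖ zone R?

(zone P ∪ zone Q) ∖ zone R splits into 3 disjoint pieces (area 0.6844, area 1.4583, area 17.757).

3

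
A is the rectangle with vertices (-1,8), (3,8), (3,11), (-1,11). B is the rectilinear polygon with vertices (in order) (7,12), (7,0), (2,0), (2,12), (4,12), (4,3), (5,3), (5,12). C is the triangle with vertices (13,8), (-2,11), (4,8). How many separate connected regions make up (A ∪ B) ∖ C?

3

(A ∪ B) ∖ C splits into 3 disjoint pieces (area 41.25, area 5.5, area 5.2).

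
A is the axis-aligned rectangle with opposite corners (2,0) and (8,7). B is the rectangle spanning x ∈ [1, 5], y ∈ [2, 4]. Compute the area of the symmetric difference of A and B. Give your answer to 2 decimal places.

|A∩B|: x∈[2,5], y∈[2,4] → 3·2 = 6.
|A △ B| = |A| + |B| − 2·|A∩B| = 42 + 8 − 12 = 38.00.

38.00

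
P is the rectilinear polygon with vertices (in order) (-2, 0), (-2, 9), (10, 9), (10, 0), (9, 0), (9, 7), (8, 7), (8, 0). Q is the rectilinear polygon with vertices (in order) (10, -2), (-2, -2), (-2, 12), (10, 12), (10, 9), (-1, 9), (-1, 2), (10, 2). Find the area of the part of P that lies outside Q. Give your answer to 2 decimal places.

|P| = 101, |P∩Q| = 29.
|P ∖ Q| = |P| − |P∩Q| = 101 − 29 = 72.00.

72.00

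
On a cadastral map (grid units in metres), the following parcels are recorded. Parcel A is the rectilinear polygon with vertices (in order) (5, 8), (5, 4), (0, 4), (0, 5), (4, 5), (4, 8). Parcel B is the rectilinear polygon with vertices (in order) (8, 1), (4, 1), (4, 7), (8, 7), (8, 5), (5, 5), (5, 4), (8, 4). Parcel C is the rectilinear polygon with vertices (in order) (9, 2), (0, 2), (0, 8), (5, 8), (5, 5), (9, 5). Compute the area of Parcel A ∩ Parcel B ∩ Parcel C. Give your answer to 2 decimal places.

The intersection is the polygon with vertices (5,4), (4,4), (4,5), (4,7), (5,7), (5,5).
By the shoelace formula its area is 3.00.

3.00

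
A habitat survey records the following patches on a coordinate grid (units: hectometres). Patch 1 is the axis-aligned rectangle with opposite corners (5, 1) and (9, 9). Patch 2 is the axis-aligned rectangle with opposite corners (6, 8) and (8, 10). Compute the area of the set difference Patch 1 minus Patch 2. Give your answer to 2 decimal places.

30.00

|Patch 1∩Patch 2|: x∈[6,8], y∈[8,9] → 2·1 = 2.
|Patch 1| = 32.
|Patch 1 ∖ Patch 2| = |Patch 1| − |Patch 1∩Patch 2| = 32 − 2 = 30.00.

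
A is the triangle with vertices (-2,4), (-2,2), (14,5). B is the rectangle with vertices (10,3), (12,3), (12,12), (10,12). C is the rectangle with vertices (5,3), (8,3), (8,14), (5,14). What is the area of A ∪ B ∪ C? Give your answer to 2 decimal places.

63.44

By inclusion–exclusion:
Individual areas: |A| = 16, |B| = 18, |C| = 33.
|A∩B| = 0.75.
|A∩C| = 2.8125.
|B∩C| = 0 (no overlap).
|A∩B∩C| = 0.
|A ∪ B ∪ C| = 67 − 3.5625 + 0 = 63.44.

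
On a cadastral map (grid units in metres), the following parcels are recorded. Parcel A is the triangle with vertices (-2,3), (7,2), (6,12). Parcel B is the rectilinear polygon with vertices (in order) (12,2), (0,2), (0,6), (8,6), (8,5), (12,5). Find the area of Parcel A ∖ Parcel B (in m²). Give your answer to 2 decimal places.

20.27

|Parcel A| = 44.5, |Parcel A∩Parcel B| = 24.2278.
|Parcel A ∖ Parcel B| = |Parcel A| − |Parcel A∩Parcel B| = 44.5 − 24.2278 = 20.27.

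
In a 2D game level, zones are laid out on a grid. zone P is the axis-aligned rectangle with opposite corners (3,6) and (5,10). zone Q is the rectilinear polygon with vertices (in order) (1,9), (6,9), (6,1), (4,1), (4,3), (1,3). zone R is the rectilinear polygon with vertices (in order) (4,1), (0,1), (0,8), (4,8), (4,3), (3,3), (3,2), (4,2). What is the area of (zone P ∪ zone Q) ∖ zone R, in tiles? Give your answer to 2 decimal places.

|zone P ∪ zone Q| = 36.
|(zone P ∪ zone Q) ∩ zone R| = 15.
|(zone P ∪ zone Q) ∖ zone R| = 36 − 15 = 21.00.

21.00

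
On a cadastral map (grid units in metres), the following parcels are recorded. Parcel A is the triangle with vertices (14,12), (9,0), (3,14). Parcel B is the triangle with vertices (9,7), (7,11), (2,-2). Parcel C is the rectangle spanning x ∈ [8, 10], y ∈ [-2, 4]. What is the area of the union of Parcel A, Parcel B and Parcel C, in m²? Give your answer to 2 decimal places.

By inclusion–exclusion:
Individual areas: |Parcel A| = 71, |Parcel B| = 23, |Parcel C| = 12.
|Parcel A∩Parcel B| = 10.6289.
|Parcel A∩Parcel C| = 5.6333.
|Parcel B∩Parcel C| = 0.
|Parcel A∩Parcel B∩Parcel C| = 0.
|Parcel A ∪ Parcel B ∪ Parcel C| = 106 − 16.2622 + 0 = 89.74.

89.74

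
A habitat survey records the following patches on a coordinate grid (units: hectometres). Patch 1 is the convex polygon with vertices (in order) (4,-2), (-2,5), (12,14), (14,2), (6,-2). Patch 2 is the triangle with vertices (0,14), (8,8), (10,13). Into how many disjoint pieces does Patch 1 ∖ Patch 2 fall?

Patch 1 ∖ Patch 2 is a single connected region.

1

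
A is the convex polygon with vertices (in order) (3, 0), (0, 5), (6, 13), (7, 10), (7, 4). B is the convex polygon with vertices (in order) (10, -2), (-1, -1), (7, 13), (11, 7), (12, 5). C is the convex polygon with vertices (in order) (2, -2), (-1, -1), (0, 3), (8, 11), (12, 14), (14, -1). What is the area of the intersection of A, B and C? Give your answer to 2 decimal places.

The intersection is the polygon with vertices (3,6), (7,10), (7,4), (3,0), (1.244,2.927).
By the shoelace formula its area is 29.27.

29.27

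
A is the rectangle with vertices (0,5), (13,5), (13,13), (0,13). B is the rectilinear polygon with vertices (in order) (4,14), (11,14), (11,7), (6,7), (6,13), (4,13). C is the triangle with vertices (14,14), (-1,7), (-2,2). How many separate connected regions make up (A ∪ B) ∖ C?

2

(A ∪ B) ∖ C splits into 2 disjoint pieces (area 45.3333, area 39.8048).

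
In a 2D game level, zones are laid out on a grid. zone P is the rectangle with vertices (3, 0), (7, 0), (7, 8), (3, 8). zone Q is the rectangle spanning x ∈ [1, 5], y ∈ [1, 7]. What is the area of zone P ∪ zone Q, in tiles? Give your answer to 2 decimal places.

By inclusion–exclusion:
Individual areas: |zone P| = 32, |zone Q| = 24.
|zone P∩zone Q|: x∈[3,5], y∈[1,7] → 2·6 = 12.
|zone P ∪ zone Q| = 56 − 12 = 44.00.

44.00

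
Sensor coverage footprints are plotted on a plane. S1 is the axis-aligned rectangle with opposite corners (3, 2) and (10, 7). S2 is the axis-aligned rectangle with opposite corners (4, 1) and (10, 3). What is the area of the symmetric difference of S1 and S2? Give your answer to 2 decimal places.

|S1∩S2|: x∈[4,10], y∈[2,3] → 6·1 = 6.
|S1 △ S2| = |S1| + |S2| − 2·|S1∩S2| = 35 + 12 − 12 = 35.00.

35.00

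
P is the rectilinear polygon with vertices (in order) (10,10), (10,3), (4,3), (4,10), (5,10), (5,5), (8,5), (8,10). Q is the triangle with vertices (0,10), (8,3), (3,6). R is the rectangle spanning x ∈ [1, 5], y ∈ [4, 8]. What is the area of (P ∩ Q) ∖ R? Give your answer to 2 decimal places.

|P ∩ Q| = 1.9768.
|(P ∩ Q) ∩ R| = 0.9625.
|(P ∩ Q) ∖ R| = 1.9768 − 0.9625 = 1.01.

1.01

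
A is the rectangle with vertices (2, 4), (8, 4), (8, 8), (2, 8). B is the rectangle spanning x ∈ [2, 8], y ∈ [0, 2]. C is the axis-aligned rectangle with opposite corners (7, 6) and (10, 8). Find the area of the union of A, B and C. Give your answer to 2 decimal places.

40.00

By inclusion–exclusion:
Individual areas: |A| = 24, |B| = 12, |C| = 6.
|A∩B| = 0 (no overlap).
|A∩C|: x∈[7,8], y∈[6,8] → 1·2 = 2.
|B∩C| = 0 (no overlap).
|A∩B∩C| = 0.
|A ∪ B ∪ C| = 42 − 2 + 0 = 40.00.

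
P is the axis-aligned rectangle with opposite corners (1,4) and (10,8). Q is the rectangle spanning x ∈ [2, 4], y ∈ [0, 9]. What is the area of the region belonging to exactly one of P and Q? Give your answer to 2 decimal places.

|P∩Q|: x∈[2,4], y∈[4,8] → 2·4 = 8.
|P △ Q| = |P| + |Q| − 2·|P∩Q| = 36 + 18 − 16 = 38.00.

38.00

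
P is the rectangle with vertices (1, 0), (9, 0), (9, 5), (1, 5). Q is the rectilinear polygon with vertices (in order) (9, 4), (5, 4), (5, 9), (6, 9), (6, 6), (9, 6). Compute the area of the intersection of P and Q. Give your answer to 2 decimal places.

The intersection is the polygon with vertices (9,4), (5,4), (5,5), (9,5).
By the shoelace formula its area is 4.00.

4.00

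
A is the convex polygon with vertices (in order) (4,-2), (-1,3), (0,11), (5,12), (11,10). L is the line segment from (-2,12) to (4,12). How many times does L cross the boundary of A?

The segment lies entirely outside A and never meets its boundary.

0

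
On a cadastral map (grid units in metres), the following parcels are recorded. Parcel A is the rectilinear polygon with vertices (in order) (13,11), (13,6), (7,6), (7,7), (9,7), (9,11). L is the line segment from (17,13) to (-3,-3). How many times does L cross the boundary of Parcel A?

2

The segment meets the boundary at (8.25,6), (13,9.8).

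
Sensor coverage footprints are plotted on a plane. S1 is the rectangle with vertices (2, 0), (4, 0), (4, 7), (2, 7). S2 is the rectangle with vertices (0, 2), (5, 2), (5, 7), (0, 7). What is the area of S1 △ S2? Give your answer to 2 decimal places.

|S1∩S2|: x∈[2,4], y∈[2,7] → 2·5 = 10.
|S1 △ S2| = |S1| + |S2| − 2·|S1∩S2| = 14 + 25 − 20 = 19.00.

19.00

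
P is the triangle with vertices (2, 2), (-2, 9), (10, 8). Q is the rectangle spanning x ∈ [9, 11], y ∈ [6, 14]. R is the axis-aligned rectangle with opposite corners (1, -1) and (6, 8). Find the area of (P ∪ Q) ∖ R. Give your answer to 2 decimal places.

32.46

|P ∪ Q| = 55.5833.
|(P ∪ Q) ∩ R| = 23.125.
|(P ∪ Q) ∖ R| = 55.5833 − 23.125 = 32.46.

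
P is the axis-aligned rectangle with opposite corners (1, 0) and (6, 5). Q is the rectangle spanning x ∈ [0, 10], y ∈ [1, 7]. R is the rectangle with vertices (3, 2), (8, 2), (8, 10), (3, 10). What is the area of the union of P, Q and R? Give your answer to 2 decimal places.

By inclusion–exclusion:
Individual areas: |P| = 25, |Q| = 60, |R| = 40.
|P∩Q|: x∈[1,6], y∈[1,5] → 5·4 = 20.
|P∩R|: x∈[3,6], y∈[2,5] → 3·3 = 9.
|Q∩R|: x∈[3,8], y∈[2,7] → 5·5 = 25.
|P∩Q∩R| = 9.
|P ∪ Q ∪ R| = 125 − 54 + 9 = 80.00.

80.00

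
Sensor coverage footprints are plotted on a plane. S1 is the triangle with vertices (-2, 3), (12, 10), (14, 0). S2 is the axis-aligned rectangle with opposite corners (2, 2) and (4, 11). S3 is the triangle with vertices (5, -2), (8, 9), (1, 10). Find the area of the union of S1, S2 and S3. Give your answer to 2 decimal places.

By inclusion–exclusion:
Individual areas: |S1| = 77, |S2| = 18, |S3| = 40.
|S1∩S2| = 6.8333.
|S1∩S3| = 17.5479.
|S2∩S3| = 11.2619.
|S1∩S2∩S3| = 3.4048.
|S1 ∪ S2 ∪ S3| = 135 − 35.6432 + 3.4048 = 102.76.

102.76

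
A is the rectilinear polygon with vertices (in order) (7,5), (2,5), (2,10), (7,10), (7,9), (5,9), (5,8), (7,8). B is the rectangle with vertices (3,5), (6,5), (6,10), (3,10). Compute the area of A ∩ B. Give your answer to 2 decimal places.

The intersection is the polygon with vertices (3,5), (3,10), (6,10), (6,9), (5,9), (5,8), (6,8), (6,5).
By the shoelace formula its area is 14.00.

14.00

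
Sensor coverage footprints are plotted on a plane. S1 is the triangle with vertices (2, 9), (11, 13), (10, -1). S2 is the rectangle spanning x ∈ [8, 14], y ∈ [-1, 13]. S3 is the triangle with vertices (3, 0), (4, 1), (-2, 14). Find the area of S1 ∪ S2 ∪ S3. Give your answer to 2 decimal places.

124.00

By inclusion–exclusion:
Individual areas: |S1| = 61, |S2| = 84, |S3| = 9.5.
|S1∩S2| = 30.5.
|S1∩S3| = 0.
|S2∩S3| = 0.
|S1∩S2∩S3| = 0.
|S1 ∪ S2 ∪ S3| = 154.5 − 30.5 + 0 = 124.00.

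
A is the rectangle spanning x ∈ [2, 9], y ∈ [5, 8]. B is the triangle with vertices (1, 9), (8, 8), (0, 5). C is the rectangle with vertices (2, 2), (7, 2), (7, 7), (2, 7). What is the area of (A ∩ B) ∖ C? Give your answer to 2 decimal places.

|A ∩ B| = 6.75.
|(A ∩ B) ∩ C| = 2.0833.
|(A ∩ B) ∖ C| = 6.75 − 2.0833 = 4.67.

4.67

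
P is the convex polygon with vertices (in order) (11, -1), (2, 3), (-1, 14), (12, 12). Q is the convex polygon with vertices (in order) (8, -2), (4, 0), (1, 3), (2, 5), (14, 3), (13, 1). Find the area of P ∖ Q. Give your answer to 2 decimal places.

|P| = 129, |P∩Q| = 30.0397.
|P ∖ Q| = |P| − |P∩Q| = 129 − 30.0397 = 98.96.

98.96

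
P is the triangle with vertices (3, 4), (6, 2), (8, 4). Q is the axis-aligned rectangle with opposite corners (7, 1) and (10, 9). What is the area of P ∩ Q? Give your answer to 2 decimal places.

The intersection is the polygon with vertices (8,4), (7,3), (7,4).
By the shoelace formula its area is 0.50.

0.50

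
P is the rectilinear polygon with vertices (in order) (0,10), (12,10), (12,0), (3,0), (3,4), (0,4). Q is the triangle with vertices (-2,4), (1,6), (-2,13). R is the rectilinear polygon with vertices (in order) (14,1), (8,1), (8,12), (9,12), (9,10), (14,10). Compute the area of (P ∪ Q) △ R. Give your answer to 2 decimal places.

104.00

|P ∪ Q| = 120.
|(P ∪ Q) ∩ R| = 36.
|(P ∪ Q) △ R| = 120 + 56 − 72 = 104.00.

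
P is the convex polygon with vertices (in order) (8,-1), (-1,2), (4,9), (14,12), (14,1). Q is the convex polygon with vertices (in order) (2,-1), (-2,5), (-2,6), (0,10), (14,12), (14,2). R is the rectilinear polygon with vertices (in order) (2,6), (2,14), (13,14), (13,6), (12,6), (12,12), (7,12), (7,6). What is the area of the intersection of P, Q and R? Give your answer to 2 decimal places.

19.10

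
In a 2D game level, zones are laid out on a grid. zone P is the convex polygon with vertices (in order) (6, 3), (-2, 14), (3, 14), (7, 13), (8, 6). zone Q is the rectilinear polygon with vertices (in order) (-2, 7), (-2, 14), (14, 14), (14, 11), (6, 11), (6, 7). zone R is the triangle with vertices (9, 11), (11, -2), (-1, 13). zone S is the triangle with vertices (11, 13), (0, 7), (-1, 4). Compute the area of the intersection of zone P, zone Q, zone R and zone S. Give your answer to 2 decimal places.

The intersection is the polygon with vertices (6,9.25), (3.5,7.375), (2.646,8.443), (6,10.273).
By the shoelace formula its area is 3.85.

3.85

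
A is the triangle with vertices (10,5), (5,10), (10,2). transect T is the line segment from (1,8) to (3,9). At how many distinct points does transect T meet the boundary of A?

The segment lies entirely outside A and never meets its boundary.

0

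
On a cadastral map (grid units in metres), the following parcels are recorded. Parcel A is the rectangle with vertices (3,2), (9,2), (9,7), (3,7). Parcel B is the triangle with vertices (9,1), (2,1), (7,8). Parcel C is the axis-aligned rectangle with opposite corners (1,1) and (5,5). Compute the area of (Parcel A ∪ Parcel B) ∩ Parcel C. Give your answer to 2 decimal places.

The region (Parcel A ∪ Parcel B) ∩ Parcel C is the polygon with vertices (2,1), (3,2.4), (3,5), (5,5), (5,1).
By the shoelace formula its area is 8.70.

8.70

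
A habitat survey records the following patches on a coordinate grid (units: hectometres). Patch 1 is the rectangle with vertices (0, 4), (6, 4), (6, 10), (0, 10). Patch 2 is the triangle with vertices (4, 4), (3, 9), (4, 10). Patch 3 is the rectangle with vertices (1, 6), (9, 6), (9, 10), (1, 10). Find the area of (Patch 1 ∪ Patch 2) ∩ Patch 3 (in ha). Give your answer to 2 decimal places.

20.00

The region (Patch 1 ∪ Patch 2) ∩ Patch 3 is the polygon with vertices (6,6), (1,6), (1,10), (4,10), (6,10).
By the shoelace formula its area is 20.00.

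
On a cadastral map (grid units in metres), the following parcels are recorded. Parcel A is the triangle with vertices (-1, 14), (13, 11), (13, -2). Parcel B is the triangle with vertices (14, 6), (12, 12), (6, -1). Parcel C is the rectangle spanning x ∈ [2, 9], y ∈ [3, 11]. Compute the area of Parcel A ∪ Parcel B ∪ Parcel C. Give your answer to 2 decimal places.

By inclusion–exclusion:
Individual areas: |Parcel A| = 91, |Parcel B| = 31, |Parcel C| = 56.
|Parcel A∩Parcel B| = 24.0833.
|Parcel A∩Parcel C| = 30.9196.
|Parcel B∩Parcel C| = 1.4423.
|Parcel A∩Parcel B∩Parcel C| = 1.2154.
|Parcel A ∪ Parcel B ∪ Parcel C| = 178 − 56.4453 + 1.2154 = 122.77.

122.77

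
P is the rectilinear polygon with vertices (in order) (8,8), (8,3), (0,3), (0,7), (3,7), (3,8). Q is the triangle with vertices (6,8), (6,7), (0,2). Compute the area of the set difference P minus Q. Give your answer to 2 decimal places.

|P| = 37, |P∩Q| = 2.9.
|P ∖ Q| = |P| − |P∩Q| = 37 − 2.9 = 34.10.

34.10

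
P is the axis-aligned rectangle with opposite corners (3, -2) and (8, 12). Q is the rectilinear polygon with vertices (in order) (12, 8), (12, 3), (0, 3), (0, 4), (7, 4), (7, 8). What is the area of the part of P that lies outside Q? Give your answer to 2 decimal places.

61.00

|P| = 70, |P∩Q| = 9.
|P ∖ Q| = |P| − |P∩Q| = 70 − 9 = 61.00.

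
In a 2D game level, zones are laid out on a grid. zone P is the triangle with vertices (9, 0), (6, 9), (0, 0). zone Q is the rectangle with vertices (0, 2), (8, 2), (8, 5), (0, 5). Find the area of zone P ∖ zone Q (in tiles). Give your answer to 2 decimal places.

|zone P| = 40.5, |zone P∩zone Q| = 16.3333.
|zone P ∖ zone Q| = |zone P| − |zone P∩zone Q| = 40.5 − 16.3333 = 24.17.

24.17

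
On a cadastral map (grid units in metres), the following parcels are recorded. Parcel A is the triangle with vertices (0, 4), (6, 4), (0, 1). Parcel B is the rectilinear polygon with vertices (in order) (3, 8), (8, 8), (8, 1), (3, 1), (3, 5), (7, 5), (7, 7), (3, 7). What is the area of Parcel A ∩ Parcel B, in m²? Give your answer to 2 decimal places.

The intersection is the polygon with vertices (6,4), (3,2.5), (3,4).
By the shoelace formula its area is 2.25.

2.25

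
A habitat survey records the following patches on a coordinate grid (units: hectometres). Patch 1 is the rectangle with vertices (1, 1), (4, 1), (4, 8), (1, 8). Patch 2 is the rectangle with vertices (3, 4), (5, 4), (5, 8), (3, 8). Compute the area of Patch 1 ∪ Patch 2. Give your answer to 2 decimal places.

25.00

By inclusion–exclusion:
Individual areas: |Patch 1| = 21, |Patch 2| = 8.
|Patch 1∩Patch 2|: x∈[3,4], y∈[4,8] → 1·4 = 4.
|Patch 1 ∪ Patch 2| = 29 − 4 = 25.00.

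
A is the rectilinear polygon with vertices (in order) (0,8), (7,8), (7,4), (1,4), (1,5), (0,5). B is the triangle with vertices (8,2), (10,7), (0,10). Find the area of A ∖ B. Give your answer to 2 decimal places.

|A| = 27, |A∩B| = 11.9833.
|A ∖ B| = |A| − |A∩B| = 27 − 11.9833 = 15.02.

15.02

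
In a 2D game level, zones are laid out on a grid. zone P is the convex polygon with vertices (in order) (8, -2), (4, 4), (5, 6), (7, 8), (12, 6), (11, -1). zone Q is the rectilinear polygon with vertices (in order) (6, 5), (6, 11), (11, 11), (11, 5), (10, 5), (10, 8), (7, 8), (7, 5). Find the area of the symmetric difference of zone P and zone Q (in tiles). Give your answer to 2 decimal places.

64.80

|zone P| = 52, |zone Q| = 21, |zone P∩zone Q| = 4.1.
|zone P △ zone Q| = |zone P| + |zone Q| − 2·|zone P∩zone Q| = 52 + 21 − 8.2 = 64.80.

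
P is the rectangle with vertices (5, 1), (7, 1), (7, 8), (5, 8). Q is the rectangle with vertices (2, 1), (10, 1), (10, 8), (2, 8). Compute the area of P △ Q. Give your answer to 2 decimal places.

|P∩Q|: x∈[5,7], y∈[1,8] → 2·7 = 14.
|P △ Q| = |P| + |Q| − 2·|P∩Q| = 14 + 56 − 28 = 42.00.

42.00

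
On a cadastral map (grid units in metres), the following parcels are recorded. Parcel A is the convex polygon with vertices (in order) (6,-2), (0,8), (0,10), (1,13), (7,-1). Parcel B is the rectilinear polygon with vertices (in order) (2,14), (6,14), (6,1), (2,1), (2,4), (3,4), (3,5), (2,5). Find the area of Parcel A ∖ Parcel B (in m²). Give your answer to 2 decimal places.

15.90

|Parcel A| = 31, |Parcel A∩Parcel B| = 15.1.
|Parcel A ∖ Parcel B| = |Parcel A| − |Parcel A∩Parcel B| = 31 − 15.1 = 15.90.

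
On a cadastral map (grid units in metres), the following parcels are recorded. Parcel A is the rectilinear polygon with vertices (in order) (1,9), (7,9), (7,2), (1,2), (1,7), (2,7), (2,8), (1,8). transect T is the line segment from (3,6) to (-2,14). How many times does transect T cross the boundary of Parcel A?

The segment meets the boundary at (1.125,9), (1.75,8), (2,7.6).

3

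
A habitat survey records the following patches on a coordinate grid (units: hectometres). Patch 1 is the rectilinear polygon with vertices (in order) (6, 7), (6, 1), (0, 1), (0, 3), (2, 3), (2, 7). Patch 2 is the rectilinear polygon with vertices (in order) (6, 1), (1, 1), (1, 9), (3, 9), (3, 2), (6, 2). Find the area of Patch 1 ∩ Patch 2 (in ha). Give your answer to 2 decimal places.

The intersection is the polygon with vertices (6,1), (1,1), (1,3), (2,3), (2,7), (3,7), (3,2), (6,2).
By the shoelace formula its area is 11.00.

11.00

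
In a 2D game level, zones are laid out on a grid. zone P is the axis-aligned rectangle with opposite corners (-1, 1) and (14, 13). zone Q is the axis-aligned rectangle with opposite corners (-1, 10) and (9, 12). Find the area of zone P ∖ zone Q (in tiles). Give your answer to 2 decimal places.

|zone P∩zone Q|: x∈[-1,9], y∈[10,12] → 10·2 = 20.
|zone P| = 180.
|zone P ∖ zone Q| = |zone P| − |zone P∩zone Q| = 180 − 20 = 160.00.

160.00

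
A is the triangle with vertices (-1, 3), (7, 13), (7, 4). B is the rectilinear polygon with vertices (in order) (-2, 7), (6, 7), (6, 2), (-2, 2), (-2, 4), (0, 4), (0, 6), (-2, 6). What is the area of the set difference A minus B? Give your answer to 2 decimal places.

17.49

|A| = 36, |A∩B| = 18.5125.
|A ∖ B| = |A| − |A∩B| = 36 − 18.5125 = 17.49.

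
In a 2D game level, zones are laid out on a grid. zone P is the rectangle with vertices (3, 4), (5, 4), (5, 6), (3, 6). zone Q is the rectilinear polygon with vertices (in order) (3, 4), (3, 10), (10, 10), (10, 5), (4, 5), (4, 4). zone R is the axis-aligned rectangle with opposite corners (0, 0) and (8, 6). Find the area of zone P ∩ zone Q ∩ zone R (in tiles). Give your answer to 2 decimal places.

3.00

The intersection is the polygon with vertices (5,5), (4,5), (4,4), (3,4), (3,6), (5,6).
By the shoelace formula its area is 3.00.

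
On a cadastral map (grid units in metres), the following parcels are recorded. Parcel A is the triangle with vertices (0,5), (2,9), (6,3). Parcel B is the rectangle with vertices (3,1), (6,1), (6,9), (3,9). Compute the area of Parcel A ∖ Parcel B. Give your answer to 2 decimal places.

|Parcel A| = 14, |Parcel A∩Parcel B| = 5.25.
|Parcel A ∖ Parcel B| = |Parcel A| − |Parcel A∩Parcel B| = 14 − 5.25 = 8.75.

8.75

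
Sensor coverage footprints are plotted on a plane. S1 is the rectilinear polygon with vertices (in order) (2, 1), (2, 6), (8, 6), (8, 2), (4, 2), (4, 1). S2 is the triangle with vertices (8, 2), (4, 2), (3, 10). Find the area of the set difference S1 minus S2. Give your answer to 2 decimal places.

|S1| = 26, |S1∩S2| = 12.
|S1 ∖ S2| = |S1| − |S1∩S2| = 26 − 12 = 14.00.

14.00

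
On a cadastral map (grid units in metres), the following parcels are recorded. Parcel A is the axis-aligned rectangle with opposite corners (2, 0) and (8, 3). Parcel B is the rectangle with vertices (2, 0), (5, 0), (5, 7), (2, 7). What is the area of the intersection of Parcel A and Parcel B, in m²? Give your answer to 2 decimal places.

|Parcel A∩Parcel B|: x∈[2,5], y∈[0,3] → 3·3 = 9.

9.00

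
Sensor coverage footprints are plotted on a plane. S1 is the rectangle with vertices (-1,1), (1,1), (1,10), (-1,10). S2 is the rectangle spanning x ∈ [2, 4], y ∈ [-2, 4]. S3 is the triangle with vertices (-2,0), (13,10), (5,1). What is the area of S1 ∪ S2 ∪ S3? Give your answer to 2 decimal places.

By inclusion–exclusion:
Individual areas: |S1| = 18, |S2| = 12, |S3| = 27.5.
|S1∩S2| = 0 (no overlap).
|S1∩S3| = 0.75.
|S2∩S3| = 5.2381.
|S1∩S2∩S3| = 0.
|S1 ∪ S2 ∪ S3| = 57.5 − 5.9881 + 0 = 51.51.

51.51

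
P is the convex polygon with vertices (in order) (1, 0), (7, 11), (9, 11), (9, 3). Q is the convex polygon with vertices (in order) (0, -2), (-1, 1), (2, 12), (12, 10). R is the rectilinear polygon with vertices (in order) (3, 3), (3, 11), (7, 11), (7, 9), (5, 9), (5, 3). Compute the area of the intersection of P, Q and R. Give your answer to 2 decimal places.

6.09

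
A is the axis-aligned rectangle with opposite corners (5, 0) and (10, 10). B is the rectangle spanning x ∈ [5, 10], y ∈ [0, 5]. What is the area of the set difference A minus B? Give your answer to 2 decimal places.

|A∩B|: x∈[5,10], y∈[0,5] → 5·5 = 25.
|A| = 50.
|A ∖ B| = |A| − |A∩B| = 50 − 25 = 25.00.

25.00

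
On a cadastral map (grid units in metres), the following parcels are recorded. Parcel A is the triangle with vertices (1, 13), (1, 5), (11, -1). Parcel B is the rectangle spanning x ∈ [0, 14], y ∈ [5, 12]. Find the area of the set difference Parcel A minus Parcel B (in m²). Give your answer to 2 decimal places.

|Parcel A| = 40, |Parcel A∩Parcel B| = 22.5.
|Parcel A ∖ Parcel B| = |Parcel A| − |Parcel A∩Parcel B| = 40 − 22.5 = 17.50.

17.50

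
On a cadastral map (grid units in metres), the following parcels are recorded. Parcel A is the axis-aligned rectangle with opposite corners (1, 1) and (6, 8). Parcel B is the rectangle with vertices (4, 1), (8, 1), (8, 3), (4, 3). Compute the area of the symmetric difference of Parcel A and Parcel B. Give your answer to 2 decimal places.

|Parcel A∩Parcel B|: x∈[4,6], y∈[1,3] → 2·2 = 4.
|Parcel A △ Parcel B| = |Parcel A| + |Parcel B| − 2·|Parcel A∩Parcel B| = 35 + 8 − 8 = 35.00.

35.00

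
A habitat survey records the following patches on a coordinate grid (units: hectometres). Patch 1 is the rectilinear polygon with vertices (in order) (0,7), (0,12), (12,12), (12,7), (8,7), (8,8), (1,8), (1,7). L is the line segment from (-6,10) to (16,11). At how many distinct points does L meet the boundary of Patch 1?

The segment meets the boundary at (12,10.818), (0,10.273).

2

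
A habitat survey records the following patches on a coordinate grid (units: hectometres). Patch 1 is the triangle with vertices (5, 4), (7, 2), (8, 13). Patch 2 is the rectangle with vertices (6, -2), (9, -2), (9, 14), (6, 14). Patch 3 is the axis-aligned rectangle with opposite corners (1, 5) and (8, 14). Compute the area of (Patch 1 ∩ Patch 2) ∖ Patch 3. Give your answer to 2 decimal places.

|Patch 1 ∩ Patch 2| = 10.
|(Patch 1 ∩ Patch 2) ∩ Patch 3| = 7.0909.
|(Patch 1 ∩ Patch 2) ∖ Patch 3| = 10 − 7.0909 = 2.91.

2.91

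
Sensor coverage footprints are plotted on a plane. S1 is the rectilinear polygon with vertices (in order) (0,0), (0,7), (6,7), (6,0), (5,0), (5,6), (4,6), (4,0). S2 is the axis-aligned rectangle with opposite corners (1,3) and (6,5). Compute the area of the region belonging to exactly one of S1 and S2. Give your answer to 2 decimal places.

|S1| = 36, |S2| = 10, |S1∩S2| = 8.
|S1 △ S2| = |S1| + |S2| − 2·|S1∩S2| = 36 + 10 − 16 = 30.00.

30.00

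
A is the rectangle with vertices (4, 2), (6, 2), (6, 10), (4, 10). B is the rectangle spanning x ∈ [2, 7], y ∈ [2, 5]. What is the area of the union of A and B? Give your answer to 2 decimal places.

25.00

By inclusion–exclusion:
Individual areas: |A| = 16, |B| = 15.
|A∩B|: x∈[4,6], y∈[2,5] → 2·3 = 6.
|A ∪ B| = 31 − 6 = 25.00.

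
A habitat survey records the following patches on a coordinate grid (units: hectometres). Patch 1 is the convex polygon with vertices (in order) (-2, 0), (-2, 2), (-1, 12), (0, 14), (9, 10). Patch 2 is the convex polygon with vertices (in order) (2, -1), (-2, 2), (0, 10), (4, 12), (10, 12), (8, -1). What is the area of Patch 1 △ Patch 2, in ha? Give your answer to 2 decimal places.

|Patch 1| = 73, |Patch 2| = 121, |Patch 1∩Patch 2| = 55.2945.
|Patch 1 △ Patch 2| = |Patch 1| + |Patch 2| − 2·|Patch 1∩Patch 2| = 73 + 121 − 110.589 = 83.41.

83.41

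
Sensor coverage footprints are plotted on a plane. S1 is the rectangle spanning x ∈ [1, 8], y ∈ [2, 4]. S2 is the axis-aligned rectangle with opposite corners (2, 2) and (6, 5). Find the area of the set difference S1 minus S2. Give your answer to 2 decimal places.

6.00

|S1∩S2|: x∈[2,6], y∈[2,4] → 4·2 = 8.
|S1| = 14.
|S1 ∖ S2| = |S1| − |S1∩S2| = 14 − 8 = 6.00.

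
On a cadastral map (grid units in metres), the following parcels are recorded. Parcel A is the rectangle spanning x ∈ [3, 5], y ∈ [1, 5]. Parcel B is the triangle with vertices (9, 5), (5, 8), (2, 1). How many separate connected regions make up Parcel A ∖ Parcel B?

Parcel A ∖ Parcel B splits into 2 disjoint pieces (area 2.2857, area 0.5952).

2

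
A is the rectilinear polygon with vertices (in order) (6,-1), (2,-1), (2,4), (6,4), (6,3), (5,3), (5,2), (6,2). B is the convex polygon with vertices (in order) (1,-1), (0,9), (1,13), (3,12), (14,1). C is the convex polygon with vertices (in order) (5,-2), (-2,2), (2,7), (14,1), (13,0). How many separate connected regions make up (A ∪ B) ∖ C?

2

(A ∪ B) ∖ C splits into 2 disjoint pieces (area 1.4572, area 47.1).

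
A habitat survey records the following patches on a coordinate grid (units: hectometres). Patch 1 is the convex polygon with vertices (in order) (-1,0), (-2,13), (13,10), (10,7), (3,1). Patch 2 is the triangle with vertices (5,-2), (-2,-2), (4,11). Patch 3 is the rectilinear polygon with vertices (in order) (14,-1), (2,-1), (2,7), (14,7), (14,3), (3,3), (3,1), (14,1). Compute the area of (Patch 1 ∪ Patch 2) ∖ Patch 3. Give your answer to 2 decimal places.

98.14

|Patch 1 ∪ Patch 2| = 128.4948.
|(Patch 1 ∪ Patch 2) ∩ Patch 3| = 30.359.
|(Patch 1 ∪ Patch 2) ∖ Patch 3| = 128.4948 − 30.359 = 98.14.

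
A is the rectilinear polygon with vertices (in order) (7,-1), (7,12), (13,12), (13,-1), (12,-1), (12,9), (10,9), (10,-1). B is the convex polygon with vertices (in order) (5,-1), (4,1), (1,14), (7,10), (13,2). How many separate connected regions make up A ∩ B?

A ∩ B splits into 2 disjoint pieces (area 23.0625, area 0.8542).

2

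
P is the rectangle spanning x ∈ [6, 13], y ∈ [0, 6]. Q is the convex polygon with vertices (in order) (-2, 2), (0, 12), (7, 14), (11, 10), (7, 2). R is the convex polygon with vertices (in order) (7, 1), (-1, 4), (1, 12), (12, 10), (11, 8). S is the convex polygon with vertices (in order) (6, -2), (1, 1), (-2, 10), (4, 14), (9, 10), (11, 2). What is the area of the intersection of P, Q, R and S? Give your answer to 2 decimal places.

8.00

The intersection is the polygon with vertices (7,2), (6,2), (6,6), (9,6).
By the shoelace formula its area is 8.00.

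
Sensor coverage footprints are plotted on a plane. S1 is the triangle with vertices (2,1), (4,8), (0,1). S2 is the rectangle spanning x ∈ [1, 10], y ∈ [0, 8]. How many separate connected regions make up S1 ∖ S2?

S1 ∖ S2 is a single connected region.

1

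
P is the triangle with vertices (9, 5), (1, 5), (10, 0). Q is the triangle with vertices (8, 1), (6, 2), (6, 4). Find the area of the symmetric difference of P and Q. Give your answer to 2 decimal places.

|P| = 20, |Q| = 2, |P∩Q| = 1.6732.
|P △ Q| = |P| + |Q| − 2·|P∩Q| = 20 + 2 − 3.3464 = 18.65.

18.65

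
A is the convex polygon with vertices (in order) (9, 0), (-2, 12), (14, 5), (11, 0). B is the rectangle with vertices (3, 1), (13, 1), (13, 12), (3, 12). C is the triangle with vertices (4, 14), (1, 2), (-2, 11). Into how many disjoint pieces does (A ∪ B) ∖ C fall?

(A ∪ B) ∖ C splits into 2 disjoint pieces (area 114.4785, area 0.219).

2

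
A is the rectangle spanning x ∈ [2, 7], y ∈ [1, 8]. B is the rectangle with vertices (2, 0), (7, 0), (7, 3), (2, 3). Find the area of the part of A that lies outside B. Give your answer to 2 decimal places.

25.00

|A∩B|: x∈[2,7], y∈[1,3] → 5·2 = 10.
|A| = 35.
|A ∖ B| = |A| − |A∩B| = 35 − 10 = 25.00.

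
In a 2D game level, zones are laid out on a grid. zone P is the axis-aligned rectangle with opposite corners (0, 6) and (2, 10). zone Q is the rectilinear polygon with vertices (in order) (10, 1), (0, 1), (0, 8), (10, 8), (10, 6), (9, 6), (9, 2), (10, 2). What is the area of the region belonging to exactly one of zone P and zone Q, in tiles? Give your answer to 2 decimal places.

66.00

|zone P| = 8, |zone Q| = 66, |zone P∩zone Q| = 4.
|zone P △ zone Q| = |zone P| + |zone Q| − 2·|zone P∩zone Q| = 8 + 66 − 8 = 66.00.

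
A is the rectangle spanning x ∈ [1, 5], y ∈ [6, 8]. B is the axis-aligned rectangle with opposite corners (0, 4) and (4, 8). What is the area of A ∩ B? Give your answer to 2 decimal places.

6.00

|A∩B|: x∈[1,4], y∈[6,8] → 3·2 = 6.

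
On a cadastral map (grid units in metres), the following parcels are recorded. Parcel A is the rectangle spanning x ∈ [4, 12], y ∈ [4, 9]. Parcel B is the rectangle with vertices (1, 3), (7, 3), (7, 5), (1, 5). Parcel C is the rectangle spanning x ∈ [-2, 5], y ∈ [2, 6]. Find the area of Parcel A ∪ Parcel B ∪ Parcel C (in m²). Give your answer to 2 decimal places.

By inclusion–exclusion:
Individual areas: |Parcel A| = 40, |Parcel B| = 12, |Parcel C| = 28.
|Parcel A∩Parcel B|: x∈[4,7], y∈[4,5] → 3·1 = 3.
|Parcel A∩Parcel C|: x∈[4,5], y∈[4,6] → 1·2 = 2.
|Parcel B∩Parcel C|: x∈[1,5], y∈[3,5] → 4·2 = 8.
|Parcel A∩Parcel B∩Parcel C| = 1.
|Parcel A ∪ Parcel B ∪ Parcel C| = 80 − 13 + 1 = 68.00.

68.00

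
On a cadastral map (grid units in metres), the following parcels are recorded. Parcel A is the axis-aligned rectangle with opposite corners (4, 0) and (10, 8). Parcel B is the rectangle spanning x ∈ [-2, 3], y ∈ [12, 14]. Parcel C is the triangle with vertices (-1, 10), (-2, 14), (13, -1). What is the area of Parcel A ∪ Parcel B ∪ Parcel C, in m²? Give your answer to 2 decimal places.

By inclusion–exclusion:
Individual areas: |Parcel A| = 48, |Parcel B| = 10, |Parcel C| = 22.5.
|Parcel A∩Parcel B| = 0 (no overlap).
|Parcel A∩Parcel C| = 7.7143.
|Parcel B∩Parcel C| = 1.5.
|Parcel A∩Parcel B∩Parcel C| = 0.
|Parcel A ∪ Parcel B ∪ Parcel C| = 80.5 − 9.2143 + 0 = 71.29.

71.29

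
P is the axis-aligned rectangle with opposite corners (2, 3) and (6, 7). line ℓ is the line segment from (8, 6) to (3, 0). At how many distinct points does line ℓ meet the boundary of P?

The segment meets the boundary at (5.5,3), (6,3.6).

2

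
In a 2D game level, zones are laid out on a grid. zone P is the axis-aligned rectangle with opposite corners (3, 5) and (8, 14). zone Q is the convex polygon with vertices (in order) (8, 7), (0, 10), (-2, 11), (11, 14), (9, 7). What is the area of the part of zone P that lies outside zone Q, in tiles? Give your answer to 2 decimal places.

21.03

|zone P| = 45, |zone P∩zone Q| = 23.9663.
|zone P ∖ zone Q| = |zone P| − |zone P∩zone Q| = 45 − 23.9663 = 21.03.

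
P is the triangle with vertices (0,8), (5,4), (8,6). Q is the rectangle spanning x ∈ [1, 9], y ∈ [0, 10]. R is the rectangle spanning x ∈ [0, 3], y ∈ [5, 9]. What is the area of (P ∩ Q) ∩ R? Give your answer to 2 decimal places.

The region (P ∩ Q) ∩ R is the polygon with vertices (1,7.2), (1,7.75), (3,7.25), (3,5.6).
By the shoelace formula its area is 2.20.

2.20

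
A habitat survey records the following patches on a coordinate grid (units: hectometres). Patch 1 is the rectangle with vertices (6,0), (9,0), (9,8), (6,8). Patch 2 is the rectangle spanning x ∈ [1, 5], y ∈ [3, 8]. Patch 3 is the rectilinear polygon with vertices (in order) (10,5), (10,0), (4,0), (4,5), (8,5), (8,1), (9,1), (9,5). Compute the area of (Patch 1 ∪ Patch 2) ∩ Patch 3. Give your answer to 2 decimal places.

13.00

|Patch 1 ∪ Patch 2| = 44.
|(Patch 1 ∪ Patch 2) ∩ Patch 3| = 13.00.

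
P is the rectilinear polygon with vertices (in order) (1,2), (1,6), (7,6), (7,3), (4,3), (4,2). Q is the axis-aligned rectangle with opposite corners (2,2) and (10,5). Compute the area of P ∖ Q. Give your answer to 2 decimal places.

9.00

|P| = 21, |P∩Q| = 12.
|P ∖ Q| = |P| − |P∩Q| = 21 − 12 = 9.00.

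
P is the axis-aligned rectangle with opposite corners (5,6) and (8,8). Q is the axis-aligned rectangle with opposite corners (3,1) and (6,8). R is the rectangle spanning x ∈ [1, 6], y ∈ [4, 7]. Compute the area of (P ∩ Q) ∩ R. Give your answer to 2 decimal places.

The region (P ∩ Q) ∩ R is the polygon with vertices (6,6), (5,6), (5,7), (6,7).
By the shoelace formula its area is 1.00.

1.00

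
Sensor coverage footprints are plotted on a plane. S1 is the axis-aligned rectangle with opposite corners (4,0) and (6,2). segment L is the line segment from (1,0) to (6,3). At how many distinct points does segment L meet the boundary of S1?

2

The segment meets the boundary at (4.333,2), (4,1.8).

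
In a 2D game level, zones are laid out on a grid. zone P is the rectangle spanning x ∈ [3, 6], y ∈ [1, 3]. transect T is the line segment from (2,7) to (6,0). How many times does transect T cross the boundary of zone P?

2

The segment meets the boundary at (5.429,1), (4.286,3).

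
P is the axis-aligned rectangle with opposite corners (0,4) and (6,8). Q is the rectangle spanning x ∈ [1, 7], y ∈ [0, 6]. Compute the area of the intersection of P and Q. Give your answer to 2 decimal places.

10.00

|P∩Q|: x∈[1,6], y∈[4,6] → 5·2 = 10.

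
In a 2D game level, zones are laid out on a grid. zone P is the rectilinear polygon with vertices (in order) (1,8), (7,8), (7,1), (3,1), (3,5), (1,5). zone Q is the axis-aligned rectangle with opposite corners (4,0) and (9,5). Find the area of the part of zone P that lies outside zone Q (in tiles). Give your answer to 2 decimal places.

22.00

|zone P| = 34, |zone P∩zone Q| = 12.
|zone P ∖ zone Q| = |zone P| − |zone P∩zone Q| = 34 − 12 = 22.00.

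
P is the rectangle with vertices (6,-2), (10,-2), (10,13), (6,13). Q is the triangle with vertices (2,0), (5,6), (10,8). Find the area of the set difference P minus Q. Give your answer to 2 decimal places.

55.20

|P| = 60, |P∩Q| = 4.8.
|P ∖ Q| = |P| − |P∩Q| = 60 − 4.8 = 55.20.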